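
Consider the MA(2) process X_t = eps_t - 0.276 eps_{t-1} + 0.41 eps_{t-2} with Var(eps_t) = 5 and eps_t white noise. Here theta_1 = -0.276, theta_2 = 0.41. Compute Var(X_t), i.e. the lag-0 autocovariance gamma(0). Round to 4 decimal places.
\gamma(0) = 6.2214

For an MA(q) process X_t = eps_t + sum_i theta_i eps_{t-i} with
Var(eps_t) = sigma^2, the variance is
  gamma(0) = sigma^2 * (1 + sum_i theta_i^2).
  sum_i theta_i^2 = (-0.276)^2 + (0.41)^2 = 0.076176 + 0.1681 = 0.244276.
  gamma(0) = 5 * (1 + 0.244276) = 5 * 1.244276 = 6.22138, which rounds to 6.2214.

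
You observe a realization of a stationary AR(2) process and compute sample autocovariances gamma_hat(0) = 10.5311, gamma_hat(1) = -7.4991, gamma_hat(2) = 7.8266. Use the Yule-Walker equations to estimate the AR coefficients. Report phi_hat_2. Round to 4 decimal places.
\hat\phi_{2} = 0.4790

The Yule-Walker equations for an AR(p) process read, in matrix form,
  Gamma_p phi = r_p,   with   (Gamma_p)_{ij} = gamma(|i - j|),
                       (r_p)_i = gamma(i),   i,j = 1..p.
Substitute the sample gammas (Toeplitz matrix and right-hand side of size 2):
  Gamma_p = [[10.5311, -7.4991], [-7.4991, 10.5311]]
  r_p     = [-7.4991, 7.8266]
Written out:
  10.5311 phi_1 - 7.4991 phi_2 = -7.4991
  -7.4991 phi_1 + 10.5311 phi_2 = 7.8266
Solve by Cramer's rule:
  det = gamma(0)^2 - gamma(1)^2 = (10.5311)^2 - (-7.4991)^2 = 110.90406721 - 56.23650081 = 54.6675664
  phi_hat_1 = [gamma(1) gamma(0) - gamma(1) gamma(2)] / det = [(-7.4991)(10.5311) - (-7.4991)(7.8266)] / 54.6675664 = -20.28131595 / 54.6675664 = -0.371
  phi_hat_2 = [gamma(0) gamma(2) - gamma(1)^2] / det = [(10.5311)(7.8266) - (-7.4991)^2] / 54.6675664 = 26.18620645 / 54.6675664 = 0.479
So phi_hat = [-0.3710, 0.4790].
Therefore phi_hat_2 = 0.4790.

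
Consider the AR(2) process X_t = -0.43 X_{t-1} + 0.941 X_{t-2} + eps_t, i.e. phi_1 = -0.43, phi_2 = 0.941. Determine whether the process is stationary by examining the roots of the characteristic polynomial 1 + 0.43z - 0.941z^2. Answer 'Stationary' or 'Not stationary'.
\text{Not stationary}

The AR(p) characteristic polynomial is P(z) = 1 + 0.43z - 0.941z^2.
Stationarity requires all roots to lie outside the unit circle, i.e. |z| > 1 for every root.
Set 1 + (0.43) z + (-0.941) z^2 = 0, i.e. a z^2 + b z + c = 0 with a = -0.941, b = 0.43, c = 1.
Discriminant D = b^2 - 4ac = (0.43)^2 - 4*(-0.941)*1 = 0.1849 - (-3.764) = 3.9489.
D >= 0, so the roots are real: z = (-b +/- sqrt(D)) / (2a) = (-0.43 +/- 1.987184) / (-1.882).
  z_1 = (-0.43 + 1.987184) / (-1.882) = -0.8274,   |z_1| = 0.8274.
  z_2 = (-0.43 - 1.987184) / (-1.882) = 1.2844,   |z_2| = 1.2844.
Moduli of all roots: 0.8274, 1.2844.
All moduli strictly greater than 1? No.
Verdict: Not stationary.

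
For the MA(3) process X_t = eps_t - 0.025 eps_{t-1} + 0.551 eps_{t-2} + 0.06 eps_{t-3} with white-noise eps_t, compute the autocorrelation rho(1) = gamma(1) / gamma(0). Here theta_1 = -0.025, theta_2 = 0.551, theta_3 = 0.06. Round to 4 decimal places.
\rho(1) = -0.0044

For an MA(q) process with theta_0 = 1, the autocovariance is
  gamma(k) = sigma^2 * sum_{i=0..q-k} theta_i * theta_{i+k},
and rho(k) = gamma(k) / gamma(0). Sigma^2 cancels.
  numerator   = (1)*(-0.025) + (-0.025)*(0.551) + (0.551)*(0.06) = -0.005715.
  denominator = (1)^2 + (-0.025)^2 + (0.551)^2 + (0.06)^2 = 1.307826.
  rho(1) = -0.005715 / 1.307826 = -0.0044.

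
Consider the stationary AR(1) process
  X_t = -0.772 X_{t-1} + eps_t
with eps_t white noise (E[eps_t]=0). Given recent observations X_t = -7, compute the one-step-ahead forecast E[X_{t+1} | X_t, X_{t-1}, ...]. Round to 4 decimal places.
E[X_{t+1} \mid \mathcal F_t] = 5.4040

For an AR(p) model X_t = c + sum_i phi_i X_{t-i} + eps_t, the
one-step-ahead conditional mean is
  E[X_{t+1} | X_t, ...] = c + sum_i phi_i X_{t+1-i}.
Substitute known values:
  E[X_{t+1} | ...] = (-0.772) * (-7)
                   = 5.4040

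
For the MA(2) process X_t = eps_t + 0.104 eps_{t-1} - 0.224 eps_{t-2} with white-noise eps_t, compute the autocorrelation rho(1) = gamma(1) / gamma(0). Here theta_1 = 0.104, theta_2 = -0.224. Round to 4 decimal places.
\rho(1) = 0.0761

For an MA(q) process with theta_0 = 1, the autocovariance is
  gamma(k) = sigma^2 * sum_{i=0..q-k} theta_i * theta_{i+k},
and rho(k) = gamma(k) / gamma(0). Sigma^2 cancels.
  numerator   = (1)*(0.104) + (0.104)*(-0.224) = 0.080704.
  denominator = (1)^2 + (0.104)^2 + (-0.224)^2 = 1.060992.
  rho(1) = 0.080704 / 1.060992 = 0.0761.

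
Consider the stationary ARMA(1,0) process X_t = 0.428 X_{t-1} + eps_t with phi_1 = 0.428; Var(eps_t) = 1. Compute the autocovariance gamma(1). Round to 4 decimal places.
\gamma(1) = 0.5240

Multiply the model equation by X_{t-k} and take expectations. With theta_0 = psi_0 = 1 and psi_j the MA(infinity) weights, this gives
  gamma(k) - sum_i phi_i gamma(k-i) = c_k,
  c_k = sigma^2 * sum_{j=k..q} theta_j psi_{j-k}   (c_k = 0 for k > q),
using gamma(-m) = gamma(m).
Pure AR (q = 0): c_0 = sigma^2 = 1, c_k = 0 for k >= 1.
Equations for k = 0 and k = 1 (AR order 1):
  gamma(0) = phi_1 gamma(1) + c_0
  gamma(1) = phi_1 gamma(0) + c_1
Substituting the second into the first: gamma(0) (1 - phi_1^2) = c_0 + phi_1 c_1, so
  gamma(0) = c_0 / (1 - phi_1^2) = 1 / (1 - (0.428)^2) = 1 / 0.816816 = 1.224266.
  gamma(1) = phi_1 gamma(0) = (0.428)(1.224266) = 0.523986.
Therefore gamma(1) = 0.5240 (to 4 decimal places).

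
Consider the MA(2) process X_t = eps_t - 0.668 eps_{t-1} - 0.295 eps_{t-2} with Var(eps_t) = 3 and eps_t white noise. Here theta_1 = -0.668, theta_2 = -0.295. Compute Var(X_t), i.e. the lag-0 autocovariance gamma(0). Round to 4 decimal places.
\gamma(0) = 4.5997

For an MA(q) process X_t = eps_t + sum_i theta_i eps_{t-i} with
Var(eps_t) = sigma^2, the variance is
  gamma(0) = sigma^2 * (1 + sum_i theta_i^2).
  sum_i theta_i^2 = (-0.668)^2 + (-0.295)^2 = 0.446224 + 0.087025 = 0.533249.
  gamma(0) = 3 * (1 + 0.533249) = 3 * 1.533249 = 4.599747, which rounds to 4.5997.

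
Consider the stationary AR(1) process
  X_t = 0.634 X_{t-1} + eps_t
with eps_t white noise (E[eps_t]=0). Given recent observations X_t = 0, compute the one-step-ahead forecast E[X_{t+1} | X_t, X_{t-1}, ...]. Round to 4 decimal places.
E[X_{t+1} \mid \mathcal F_t] = 0.0000

For an AR(p) model X_t = c + sum_i phi_i X_{t-i} + eps_t, the
one-step-ahead conditional mean is
  E[X_{t+1} | X_t, ...] = c + sum_i phi_i X_{t+1-i}.
Substitute known values:
  E[X_{t+1} | ...] = (0.634) * (0)
                   = 0.0000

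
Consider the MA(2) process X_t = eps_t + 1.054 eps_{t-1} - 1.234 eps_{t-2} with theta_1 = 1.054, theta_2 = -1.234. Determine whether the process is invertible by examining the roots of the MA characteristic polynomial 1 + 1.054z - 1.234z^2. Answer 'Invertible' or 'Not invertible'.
\text{Not invertible}

The MA(q) characteristic polynomial is P(z) = 1 + 1.054z - 1.234z^2.
Invertibility requires all roots to lie outside the unit circle, i.e. |z| > 1 for every root.
Set 1 + (1.054) z + (-1.234) z^2 = 0, i.e. a z^2 + b z + c = 0 with a = -1.234, b = 1.054, c = 1.
Discriminant D = b^2 - 4ac = (1.054)^2 - 4*(-1.234)*1 = 1.110916 - (-4.936) = 6.046916.
D >= 0, so the roots are real: z = (-b +/- sqrt(D)) / (2a) = (-1.054 +/- 2.459048) / (-2.468).
  z_1 = (-1.054 + 2.459048) / (-2.468) = -0.5693,   |z_1| = 0.5693.
  z_2 = (-1.054 - 2.459048) / (-2.468) = 1.4234,   |z_2| = 1.4234.
Moduli of all roots: 0.5693, 1.4234.
All moduli strictly greater than 1? No.
Verdict: Not invertible.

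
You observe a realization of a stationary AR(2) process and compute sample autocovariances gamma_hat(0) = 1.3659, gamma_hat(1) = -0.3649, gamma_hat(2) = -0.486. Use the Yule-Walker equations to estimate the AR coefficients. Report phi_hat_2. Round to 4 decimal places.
\hat\phi_{2} = -0.4600

The Yule-Walker equations for an AR(p) process read, in matrix form,
  Gamma_p phi = r_p,   with   (Gamma_p)_{ij} = gamma(|i - j|),
                       (r_p)_i = gamma(i),   i,j = 1..p.
Substitute the sample gammas (Toeplitz matrix and right-hand side of size 2):
  Gamma_p = [[1.3659, -0.3649], [-0.3649, 1.3659]]
  r_p     = [-0.3649, -0.486]
Written out:
  1.3659 phi_1 - 0.3649 phi_2 = -0.3649
  -0.3649 phi_1 + 1.3659 phi_2 = -0.486
Solve by Cramer's rule:
  det = gamma(0)^2 - gamma(1)^2 = (1.3659)^2 - (-0.3649)^2 = 1.86568281 - 0.13315201 = 1.7325308
  phi_hat_1 = [gamma(1) gamma(0) - gamma(1) gamma(2)] / det = [(-0.3649)(1.3659) - (-0.3649)(-0.486)] / 1.7325308 = -0.67575831 / 1.7325308 = -0.39
  phi_hat_2 = [gamma(0) gamma(2) - gamma(1)^2] / det = [(1.3659)(-0.486) - (-0.3649)^2] / 1.7325308 = -0.79697941 / 1.7325308 = -0.46
So phi_hat = [-0.3900, -0.4600].
Therefore phi_hat_2 = -0.4600.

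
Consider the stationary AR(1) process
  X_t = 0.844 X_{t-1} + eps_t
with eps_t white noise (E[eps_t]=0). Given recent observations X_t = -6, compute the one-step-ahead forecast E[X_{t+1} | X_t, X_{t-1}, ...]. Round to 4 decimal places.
E[X_{t+1} \mid \mathcal F_t] = -5.0640

For an AR(p) model X_t = c + sum_i phi_i X_{t-i} + eps_t, the
one-step-ahead conditional mean is
  E[X_{t+1} | X_t, ...] = c + sum_i phi_i X_{t+1-i}.
Substitute known values:
  E[X_{t+1} | ...] = (0.844) * (-6)
                   = -5.0640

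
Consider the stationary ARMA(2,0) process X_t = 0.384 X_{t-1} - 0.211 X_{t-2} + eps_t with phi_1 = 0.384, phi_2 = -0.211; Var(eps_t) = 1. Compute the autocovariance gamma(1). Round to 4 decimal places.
\gamma(1) = 0.3690

Multiply the model equation by X_{t-k} and take expectations. With theta_0 = psi_0 = 1 and psi_j the MA(infinity) weights, this gives
  gamma(k) - sum_i phi_i gamma(k-i) = c_k,
  c_k = sigma^2 * sum_{j=k..q} theta_j psi_{j-k}   (c_k = 0 for k > q),
using gamma(-m) = gamma(m).
Pure AR (q = 0): c_0 = sigma^2 = 1, c_k = 0 for k >= 1.
Equations for k = 0, 1, 2 (AR order 2, c_2 = 0):
  (E0) gamma(0) = phi_1 gamma(1) + phi_2 gamma(2) + c_0
  (E1) gamma(1) = phi_1 gamma(0) + phi_2 gamma(1) + c_1
  (E2) gamma(2) = phi_1 gamma(1) + phi_2 gamma(0)
From (E1): gamma(1) = A gamma(0) + B with
  A = phi_1 / (1 - phi_2) = 0.384 / 1.211 = 0.317093,   B = c_1 / (1 - phi_2) = 0 / 1.211 = 0.
Insert (E2) into (E0): gamma(0) (1 - phi_2^2) = phi_1 (1 + phi_2) gamma(1) + c_0.
  phi_1 (1 + phi_2) = (0.384)(0.789) = 0.302976,   1 - phi_2^2 = 0.955479.
Replace gamma(1) by A gamma(0) + B and collect gamma(0):
  gamma(0) [0.955479 - (0.302976)(0.317093)] = c_0 = 1
  gamma(0) * 0.859407 = 1
  gamma(0) = 1 / 0.859407 = 1.163593.
  gamma(1) = A gamma(0) = (0.317093)(1.163593) = 0.368967.
Therefore gamma(1) = 0.3690 (to 4 decimal places).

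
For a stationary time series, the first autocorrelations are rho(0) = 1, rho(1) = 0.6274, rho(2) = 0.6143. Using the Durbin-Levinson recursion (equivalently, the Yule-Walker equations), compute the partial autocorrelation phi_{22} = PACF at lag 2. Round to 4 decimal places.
\phi_{22} = 0.3639

The PACF at lag k is phi_{kk}, the last component of the solution
to the Yule-Walker system G_k phi = r_k where
  (G_k)_{ij} = rho(|i - j|), (r_k)_i = rho(i), i,j = 1..k.
Equivalently, Durbin-Levinson gives phi_{kk} iteratively:
  phi_{11} = rho(1)
  phi_{kk} = [rho(k) - sum_{j=1..k-1} phi_{k-1,j} rho(k-j)]
            / [1 - sum_{j=1..k-1} phi_{k-1,j} rho(j)],
  phi_{k,j} = phi_{k-1,j} - phi_{kk} phi_{k-1,k-j},  j = 1..k-1.
Step k = 1:
  phi_11 = rho(1) = 0.6274.
Step k = 2:
  phi_22 = [rho(2) - phi_11 rho(1)] / [1 - phi_11 rho(1)] = [0.6143 - (0.6274)(0.6274)] / [1 - (0.6274)(0.6274)]
         = 0.22066924 / 0.60636924 = 0.3639.
Therefore phi_{22} = 0.3639.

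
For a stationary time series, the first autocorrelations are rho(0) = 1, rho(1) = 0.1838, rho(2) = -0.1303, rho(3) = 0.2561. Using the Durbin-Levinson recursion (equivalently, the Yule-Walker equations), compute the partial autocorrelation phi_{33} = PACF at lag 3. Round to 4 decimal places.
\phi_{33} = 0.3360

The PACF at lag k is phi_{kk}, the last component of the solution
to the Yule-Walker system G_k phi = r_k where
  (G_k)_{ij} = rho(|i - j|), (r_k)_i = rho(i), i,j = 1..k.
Equivalently, Durbin-Levinson gives phi_{kk} iteratively:
  phi_{11} = rho(1)
  phi_{kk} = [rho(k) - sum_{j=1..k-1} phi_{k-1,j} rho(k-j)]
            / [1 - sum_{j=1..k-1} phi_{k-1,j} rho(j)],
  phi_{k,j} = phi_{k-1,j} - phi_{kk} phi_{k-1,k-j},  j = 1..k-1.
Step k = 1:
  phi_11 = rho(1) = 0.1838.
Step k = 2:
  phi_22 = [rho(2) - phi_11 rho(1)] / [1 - phi_11 rho(1)] = [-0.1303 - (0.1838)(0.1838)] / [1 - (0.1838)(0.1838)]
         = -0.16408244 / 0.96621756 = -0.169819.
  Update: phi_21 = phi_11 - phi_22 phi_11 = 0.1838 - (-0.169819)(0.1838) = 0.215013.
Step k = 3:
  phi_33 = [rho(3) - phi_21 rho(2) - phi_22 rho(1)] / [1 - phi_21 rho(1) - phi_22 rho(2)]
    numerator   = 0.2561 - (0.215013)(-0.1303) - (-0.169819)(0.1838) = 0.31532896
    denominator = 1 - (0.215013)(0.1838) - (-0.169819)(-0.1303) = 0.93835319
  phi_33 = 0.31532896 / 0.93835319 = 0.336.
Therefore phi_{33} = 0.3360.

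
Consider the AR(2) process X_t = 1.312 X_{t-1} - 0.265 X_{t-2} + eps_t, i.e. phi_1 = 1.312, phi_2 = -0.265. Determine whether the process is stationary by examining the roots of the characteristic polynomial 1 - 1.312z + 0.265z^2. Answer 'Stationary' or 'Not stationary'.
\text{Not stationary}

The AR(p) characteristic polynomial is P(z) = 1 - 1.312z + 0.265z^2.
Stationarity requires all roots to lie outside the unit circle, i.e. |z| > 1 for every root.
Set 1 + (-1.312) z + (0.265) z^2 = 0, i.e. a z^2 + b z + c = 0 with a = 0.265, b = -1.312, c = 1.
Discriminant D = b^2 - 4ac = (-1.312)^2 - 4*(0.265)*1 = 1.721344 - (1.06) = 0.661344.
D >= 0, so the roots are real: z = (-b +/- sqrt(D)) / (2a) = (1.312 +/- 0.813231) / (0.53).
  z_1 = (1.312 + 0.813231) / (0.53) = 4.0099,   |z_1| = 4.0099.
  z_2 = (1.312 - 0.813231) / (0.53) = 0.9411,   |z_2| = 0.9411.
Moduli of all roots: 4.0099, 0.9411.
All moduli strictly greater than 1? No.
Verdict: Not stationary.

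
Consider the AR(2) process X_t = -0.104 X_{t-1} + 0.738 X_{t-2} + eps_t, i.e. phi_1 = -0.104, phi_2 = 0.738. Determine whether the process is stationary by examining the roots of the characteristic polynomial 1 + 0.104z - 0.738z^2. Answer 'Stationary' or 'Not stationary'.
\text{Stationary}

The AR(p) characteristic polynomial is P(z) = 1 + 0.104z - 0.738z^2.
Stationarity requires all roots to lie outside the unit circle, i.e. |z| > 1 for every root.
Set 1 + (0.104) z + (-0.738) z^2 = 0, i.e. a z^2 + b z + c = 0 with a = -0.738, b = 0.104, c = 1.
Discriminant D = b^2 - 4ac = (0.104)^2 - 4*(-0.738)*1 = 0.010816 - (-2.952) = 2.962816.
D >= 0, so the roots are real: z = (-b +/- sqrt(D)) / (2a) = (-0.104 +/- 1.721283) / (-1.476).
  z_1 = (-0.104 + 1.721283) / (-1.476) = -1.0957,   |z_1| = 1.0957.
  z_2 = (-0.104 - 1.721283) / (-1.476) = 1.2366,   |z_2| = 1.2366.
Moduli of all roots: 1.0957, 1.2366.
All moduli strictly greater than 1? Yes.
Verdict: Stationary.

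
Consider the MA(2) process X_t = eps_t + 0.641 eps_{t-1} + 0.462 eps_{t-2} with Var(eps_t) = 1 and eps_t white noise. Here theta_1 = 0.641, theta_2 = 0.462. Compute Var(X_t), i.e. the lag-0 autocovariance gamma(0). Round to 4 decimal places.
\gamma(0) = 1.6243

For an MA(q) process X_t = eps_t + sum_i theta_i eps_{t-i} with
Var(eps_t) = sigma^2, the variance is
  gamma(0) = sigma^2 * (1 + sum_i theta_i^2).
  sum_i theta_i^2 = (0.641)^2 + (0.462)^2 = 0.410881 + 0.213444 = 0.624325.
  gamma(0) = 1 * (1 + 0.624325) = 1 * 1.624325 = 1.624325, which rounds to 1.6243.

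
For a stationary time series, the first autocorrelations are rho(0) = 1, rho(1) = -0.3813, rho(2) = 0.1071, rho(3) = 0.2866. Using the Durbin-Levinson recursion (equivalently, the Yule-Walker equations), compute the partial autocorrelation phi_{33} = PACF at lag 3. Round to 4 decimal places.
\phi_{33} = 0.3660

The PACF at lag k is phi_{kk}, the last component of the solution
to the Yule-Walker system G_k phi = r_k where
  (G_k)_{ij} = rho(|i - j|), (r_k)_i = rho(i), i,j = 1..k.
Equivalently, Durbin-Levinson gives phi_{kk} iteratively:
  phi_{11} = rho(1)
  phi_{kk} = [rho(k) - sum_{j=1..k-1} phi_{k-1,j} rho(k-j)]
            / [1 - sum_{j=1..k-1} phi_{k-1,j} rho(j)],
  phi_{k,j} = phi_{k-1,j} - phi_{kk} phi_{k-1,k-j},  j = 1..k-1.
Step k = 1:
  phi_11 = rho(1) = -0.3813.
Step k = 2:
  phi_22 = [rho(2) - phi_11 rho(1)] / [1 - phi_11 rho(1)] = [0.1071 - (-0.3813)(-0.3813)] / [1 - (-0.3813)(-0.3813)]
         = -0.03828969 / 0.85461031 = -0.044804.
  Update: phi_21 = phi_11 - phi_22 phi_11 = -0.3813 - (-0.044804)(-0.3813) = -0.398384.
Step k = 3:
  phi_33 = [rho(3) - phi_21 rho(2) - phi_22 rho(1)] / [1 - phi_21 rho(1) - phi_22 rho(2)]
    numerator   = 0.2866 - (-0.398384)(0.1071) - (-0.044804)(-0.3813) = 0.31218324
    denominator = 1 - (-0.398384)(-0.3813) - (-0.044804)(0.1071) = 0.85289479
  phi_33 = 0.31218324 / 0.85289479 = 0.366.
Therefore phi_{33} = 0.3660.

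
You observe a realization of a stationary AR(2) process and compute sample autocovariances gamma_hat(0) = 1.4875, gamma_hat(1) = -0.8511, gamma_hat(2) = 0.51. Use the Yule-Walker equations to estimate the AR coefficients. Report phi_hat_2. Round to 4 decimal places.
\hat\phi_{2} = 0.0230

The Yule-Walker equations for an AR(p) process read, in matrix form,
  Gamma_p phi = r_p,   with   (Gamma_p)_{ij} = gamma(|i - j|),
                       (r_p)_i = gamma(i),   i,j = 1..p.
Substitute the sample gammas (Toeplitz matrix and right-hand side of size 2):
  Gamma_p = [[1.4875, -0.8511], [-0.8511, 1.4875]]
  r_p     = [-0.8511, 0.51]
Written out:
  1.4875 phi_1 - 0.8511 phi_2 = -0.8511
  -0.8511 phi_1 + 1.4875 phi_2 = 0.51
Solve by Cramer's rule:
  det = gamma(0)^2 - gamma(1)^2 = (1.4875)^2 - (-0.8511)^2 = 2.21265625 - 0.72437121 = 1.48828504
  phi_hat_1 = [gamma(1) gamma(0) - gamma(1) gamma(2)] / det = [(-0.8511)(1.4875) - (-0.8511)(0.51)] / 1.48828504 = -0.83195025 / 1.48828504 = -0.559
  phi_hat_2 = [gamma(0) gamma(2) - gamma(1)^2] / det = [(1.4875)(0.51) - (-0.8511)^2] / 1.48828504 = 0.03425379 / 1.48828504 = 0.023
So phi_hat = [-0.5590, 0.0230].
Therefore phi_hat_2 = 0.0230.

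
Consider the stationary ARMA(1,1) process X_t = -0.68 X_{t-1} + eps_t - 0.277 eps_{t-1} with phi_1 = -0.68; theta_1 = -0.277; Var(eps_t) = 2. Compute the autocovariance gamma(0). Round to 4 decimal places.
\gamma(0) = 5.4072

Multiply the model equation by X_{t-k} and take expectations. With theta_0 = psi_0 = 1 and psi_j the MA(infinity) weights, this gives
  gamma(k) - sum_i phi_i gamma(k-i) = c_k,
  c_k = sigma^2 * sum_{j=k..q} theta_j psi_{j-k}   (c_k = 0 for k > q),
using gamma(-m) = gamma(m).
psi-weights needed (psi_j = theta_j + sum_i phi_i psi_{j-i}):
  psi_1 = theta_1 + phi_1 = -0.277 + (-0.68) = -0.957
Right-hand sides:
  c_0 = sigma^2 (1 + theta_1 psi_1) = 2 * (1 + (-0.277)(-0.957)) = 2 * 1.265089 = 2.530178
  c_1 = sigma^2 theta_1 = 2 * (-0.277) = -0.554
  c_2 = 0
Equations for k = 0 and k = 1 (AR order 1):
  gamma(0) = phi_1 gamma(1) + c_0
  gamma(1) = phi_1 gamma(0) + c_1
Substituting the second into the first: gamma(0) (1 - phi_1^2) = c_0 + phi_1 c_1, so
  gamma(0) = (c_0 + phi_1 c_1) / (1 - phi_1^2) = (2.530178 + (-0.68)(-0.554)) / (1 - (-0.68)^2) = 2.906898 / 0.5376 = 5.407176.
Therefore gamma(0) = 5.4072 (to 4 decimal places).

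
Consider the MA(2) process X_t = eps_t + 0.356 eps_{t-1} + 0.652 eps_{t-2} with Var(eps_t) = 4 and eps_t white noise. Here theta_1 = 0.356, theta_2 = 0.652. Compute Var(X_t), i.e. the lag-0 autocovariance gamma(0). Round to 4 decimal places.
\gamma(0) = 6.2074

For an MA(q) process X_t = eps_t + sum_i theta_i eps_{t-i} with
Var(eps_t) = sigma^2, the variance is
  gamma(0) = sigma^2 * (1 + sum_i theta_i^2).
  sum_i theta_i^2 = (0.356)^2 + (0.652)^2 = 0.126736 + 0.425104 = 0.55184.
  gamma(0) = 4 * (1 + 0.55184) = 4 * 1.55184 = 6.20736, which rounds to 6.2074.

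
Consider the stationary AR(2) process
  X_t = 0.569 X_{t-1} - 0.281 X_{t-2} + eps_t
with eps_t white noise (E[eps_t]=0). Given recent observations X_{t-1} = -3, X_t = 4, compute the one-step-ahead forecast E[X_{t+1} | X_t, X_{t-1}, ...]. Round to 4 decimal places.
E[X_{t+1} \mid \mathcal F_t] = 3.1190

For an AR(p) model X_t = c + sum_i phi_i X_{t-i} + eps_t, the
one-step-ahead conditional mean is
  E[X_{t+1} | X_t, ...] = c + sum_i phi_i X_{t+1-i}.
Substitute known values:
  E[X_{t+1} | ...] = (0.569) * (4) + (-0.281) * (-3)
                   = 3.1190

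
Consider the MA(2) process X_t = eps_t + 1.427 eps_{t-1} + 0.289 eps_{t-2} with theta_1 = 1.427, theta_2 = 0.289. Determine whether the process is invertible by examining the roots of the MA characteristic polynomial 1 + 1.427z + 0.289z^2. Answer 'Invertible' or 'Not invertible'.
\text{Not invertible}

The MA(q) characteristic polynomial is P(z) = 1 + 1.427z + 0.289z^2.
Invertibility requires all roots to lie outside the unit circle, i.e. |z| > 1 for every root.
Set 1 + (1.427) z + (0.289) z^2 = 0, i.e. a z^2 + b z + c = 0 with a = 0.289, b = 1.427, c = 1.
Discriminant D = b^2 - 4ac = (1.427)^2 - 4*(0.289)*1 = 2.036329 - (1.156) = 0.880329.
D >= 0, so the roots are real: z = (-b +/- sqrt(D)) / (2a) = (-1.427 +/- 0.938258) / (0.578).
  z_1 = (-1.427 + 0.938258) / (0.578) = -0.8456,   |z_1| = 0.8456.
  z_2 = (-1.427 - 0.938258) / (0.578) = -4.0921,   |z_2| = 4.0921.
Moduli of all roots: 0.8456, 4.0921.
All moduli strictly greater than 1? No.
Verdict: Not invertible.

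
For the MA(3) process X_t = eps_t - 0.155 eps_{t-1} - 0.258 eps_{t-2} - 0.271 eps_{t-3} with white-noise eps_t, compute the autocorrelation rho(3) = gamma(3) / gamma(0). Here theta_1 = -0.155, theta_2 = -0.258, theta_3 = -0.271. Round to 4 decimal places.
\rho(3) = -0.2328

For an MA(q) process with theta_0 = 1, the autocovariance is
  gamma(k) = sigma^2 * sum_{i=0..q-k} theta_i * theta_{i+k},
and rho(k) = gamma(k) / gamma(0). Sigma^2 cancels.
  numerator   = (1)*(-0.271) = -0.271.
  denominator = (1)^2 + (-0.155)^2 + (-0.258)^2 + (-0.271)^2 = 1.16403.
  rho(3) = -0.271 / 1.16403 = -0.2328.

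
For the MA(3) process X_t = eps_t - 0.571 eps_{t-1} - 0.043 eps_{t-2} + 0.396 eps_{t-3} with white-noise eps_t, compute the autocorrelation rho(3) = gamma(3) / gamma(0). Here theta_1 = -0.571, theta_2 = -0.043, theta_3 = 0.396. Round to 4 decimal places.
\rho(3) = 0.2667

For an MA(q) process with theta_0 = 1, the autocovariance is
  gamma(k) = sigma^2 * sum_{i=0..q-k} theta_i * theta_{i+k},
and rho(k) = gamma(k) / gamma(0). Sigma^2 cancels.
  numerator   = (1)*(0.396) = 0.396.
  denominator = (1)^2 + (-0.571)^2 + (-0.043)^2 + (0.396)^2 = 1.484706.
  rho(3) = 0.396 / 1.484706 = 0.2667.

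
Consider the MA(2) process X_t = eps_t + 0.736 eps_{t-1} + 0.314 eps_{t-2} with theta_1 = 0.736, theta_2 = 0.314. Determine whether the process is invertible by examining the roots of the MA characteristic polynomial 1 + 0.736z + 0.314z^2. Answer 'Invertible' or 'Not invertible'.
\text{Invertible}

The MA(q) characteristic polynomial is P(z) = 1 + 0.736z + 0.314z^2.
Invertibility requires all roots to lie outside the unit circle, i.e. |z| > 1 for every root.
Set 1 + (0.736) z + (0.314) z^2 = 0, i.e. a z^2 + b z + c = 0 with a = 0.314, b = 0.736, c = 1.
Discriminant D = b^2 - 4ac = (0.736)^2 - 4*(0.314)*1 = 0.541696 - (1.256) = -0.714304.
D < 0, so the roots are the complex-conjugate pair z = (-b +/- i sqrt(-D)) / (2a) = -1.172 +/- 1.3458i.
For a conjugate pair |z|^2 = z * conj(z) = (product of roots) = c/a = 1/(0.314) = 3.184713, so |z| = sqrt(3.184713) = 1.7846 for both roots.
Moduli of all roots: 1.7846, 1.7846.
All moduli strictly greater than 1? Yes.
Verdict: Invertible.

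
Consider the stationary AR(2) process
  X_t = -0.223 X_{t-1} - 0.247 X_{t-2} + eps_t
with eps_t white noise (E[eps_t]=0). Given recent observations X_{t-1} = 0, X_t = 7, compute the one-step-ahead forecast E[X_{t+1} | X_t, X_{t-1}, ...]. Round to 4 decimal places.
E[X_{t+1} \mid \mathcal F_t] = -1.5610

For an AR(p) model X_t = c + sum_i phi_i X_{t-i} + eps_t, the
one-step-ahead conditional mean is
  E[X_{t+1} | X_t, ...] = c + sum_i phi_i X_{t+1-i}.
Substitute known values:
  E[X_{t+1} | ...] = (-0.223) * (7) + (-0.247) * (0)
                   = -1.5610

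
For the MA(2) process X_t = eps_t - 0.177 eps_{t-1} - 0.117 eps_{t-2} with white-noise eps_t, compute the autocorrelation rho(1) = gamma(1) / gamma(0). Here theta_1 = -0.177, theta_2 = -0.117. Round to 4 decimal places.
\rho(1) = -0.1496

For an MA(q) process with theta_0 = 1, the autocovariance is
  gamma(k) = sigma^2 * sum_{i=0..q-k} theta_i * theta_{i+k},
and rho(k) = gamma(k) / gamma(0). Sigma^2 cancels.
  numerator   = (1)*(-0.177) + (-0.177)*(-0.117) = -0.156291.
  denominator = (1)^2 + (-0.177)^2 + (-0.117)^2 = 1.045018.
  rho(1) = -0.156291 / 1.045018 = -0.1496.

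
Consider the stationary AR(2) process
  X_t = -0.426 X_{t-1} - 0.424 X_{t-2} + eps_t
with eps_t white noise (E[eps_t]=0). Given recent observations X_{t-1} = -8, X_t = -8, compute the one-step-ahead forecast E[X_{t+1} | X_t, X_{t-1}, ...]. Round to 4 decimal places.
E[X_{t+1} \mid \mathcal F_t] = 6.8000

For an AR(p) model X_t = c + sum_i phi_i X_{t-i} + eps_t, the
one-step-ahead conditional mean is
  E[X_{t+1} | X_t, ...] = c + sum_i phi_i X_{t+1-i}.
Substitute known values:
  E[X_{t+1} | ...] = (-0.426) * (-8) + (-0.424) * (-8)
                   = 6.8000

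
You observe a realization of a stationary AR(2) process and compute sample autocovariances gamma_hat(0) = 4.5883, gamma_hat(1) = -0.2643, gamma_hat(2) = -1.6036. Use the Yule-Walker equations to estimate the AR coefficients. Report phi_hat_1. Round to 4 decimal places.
\hat\phi_{1} = -0.0780

The Yule-Walker equations for an AR(p) process read, in matrix form,
  Gamma_p phi = r_p,   with   (Gamma_p)_{ij} = gamma(|i - j|),
                       (r_p)_i = gamma(i),   i,j = 1..p.
Substitute the sample gammas (Toeplitz matrix and right-hand side of size 2):
  Gamma_p = [[4.5883, -0.2643], [-0.2643, 4.5883]]
  r_p     = [-0.2643, -1.6036]
Written out:
  4.5883 phi_1 - 0.2643 phi_2 = -0.2643
  -0.2643 phi_1 + 4.5883 phi_2 = -1.6036
Solve by Cramer's rule:
  det = gamma(0)^2 - gamma(1)^2 = (4.5883)^2 - (-0.2643)^2 = 21.05249689 - 0.06985449 = 20.9826424
  phi_hat_1 = [gamma(1) gamma(0) - gamma(1) gamma(2)] / det = [(-0.2643)(4.5883) - (-0.2643)(-1.6036)] / 20.9826424 = -1.63651917 / 20.9826424 = -0.078
  phi_hat_2 = [gamma(0) gamma(2) - gamma(1)^2] / det = [(4.5883)(-1.6036) - (-0.2643)^2] / 20.9826424 = -7.42765237 / 20.9826424 = -0.354
So phi_hat = [-0.0780, -0.3540].
Therefore phi_hat_1 = -0.0780.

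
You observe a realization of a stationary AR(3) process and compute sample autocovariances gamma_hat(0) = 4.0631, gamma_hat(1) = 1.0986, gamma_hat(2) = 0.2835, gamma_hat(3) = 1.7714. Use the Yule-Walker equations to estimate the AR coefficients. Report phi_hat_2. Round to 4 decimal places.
\hat\phi_{2} = -0.1260

The Yule-Walker equations for an AR(p) process read, in matrix form,
  Gamma_p phi = r_p,   with   (Gamma_p)_{ij} = gamma(|i - j|),
                       (r_p)_i = gamma(i),   i,j = 1..p.
Substitute the sample gammas (Toeplitz matrix and right-hand side of size 3):
  Gamma_p = [[4.0631, 1.0986, 0.2835], [1.0986, 4.0631, 1.0986], [0.2835, 1.0986, 4.0631]]
  r_p     = [1.0986, 0.2835, 1.7714]
Written out (R1..R3):
  (R1) 4.0631 phi_1 + 1.0986 phi_2 + 0.2835 phi_3 = 1.0986
  (R2) 1.0986 phi_1 + 4.0631 phi_2 + 1.0986 phi_3 = 0.2835
  (R3) 0.2835 phi_1 + 1.0986 phi_2 + 4.0631 phi_3 = 1.7714
Gaussian elimination:
  R2 <- R2 - (1.0986/4.0631) R1 = R2 - (0.270385) R1:  3.766055 phi_2 + 1.021946 phi_3 = -0.013545
  R3 <- R3 - (0.2835/4.0631) R1 = R3 - (0.069774) R1:  1.021946 phi_2 + 4.043319 phi_3 = 1.694746
  R3 <- R3 - (1.021946/3.766055) R2 = R3 - (0.271357) R2:  3.766007 phi_3 = 1.698421
Back-substitution:
  phi_hat_3 = 1.698421 / 3.766007 = 0.450987
  phi_hat_2 = (-0.013545 - (1.021946)(0.450987)) / 3.766055 = -0.125975
  phi_hat_1 = (1.0986 - (1.0986)(-0.125975) - (0.2835)(0.450987)) / 4.0631 = 0.272979
So phi_hat = [0.2730, -0.1260, 0.4510].
Therefore phi_hat_2 = -0.1260.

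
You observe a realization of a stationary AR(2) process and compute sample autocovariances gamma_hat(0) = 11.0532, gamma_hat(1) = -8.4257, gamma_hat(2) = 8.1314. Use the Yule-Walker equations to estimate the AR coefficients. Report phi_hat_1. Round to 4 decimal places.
\hat\phi_{1} = -0.4810

The Yule-Walker equations for an AR(p) process read, in matrix form,
  Gamma_p phi = r_p,   with   (Gamma_p)_{ij} = gamma(|i - j|),
                       (r_p)_i = gamma(i),   i,j = 1..p.
Substitute the sample gammas (Toeplitz matrix and right-hand side of size 2):
  Gamma_p = [[11.0532, -8.4257], [-8.4257, 11.0532]]
  r_p     = [-8.4257, 8.1314]
Written out:
  11.0532 phi_1 - 8.4257 phi_2 = -8.4257
  -8.4257 phi_1 + 11.0532 phi_2 = 8.1314
Solve by Cramer's rule:
  det = gamma(0)^2 - gamma(1)^2 = (11.0532)^2 - (-8.4257)^2 = 122.17323024 - 70.99242049 = 51.18080975
  phi_hat_1 = [gamma(1) gamma(0) - gamma(1) gamma(2)] / det = [(-8.4257)(11.0532) - (-8.4257)(8.1314)] / 51.18080975 = -24.61821026 / 51.18080975 = -0.481
  phi_hat_2 = [gamma(0) gamma(2) - gamma(1)^2] / det = [(11.0532)(8.1314) - (-8.4257)^2] / 51.18080975 = 18.88556999 / 51.18080975 = 0.369
So phi_hat = [-0.4810, 0.3690].
Therefore phi_hat_1 = -0.4810.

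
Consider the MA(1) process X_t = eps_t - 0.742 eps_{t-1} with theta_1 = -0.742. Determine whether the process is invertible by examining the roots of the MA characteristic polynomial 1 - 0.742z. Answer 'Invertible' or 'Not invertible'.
\text{Invertible}

The MA(q) characteristic polynomial is P(z) = 1 - 0.742z.
Invertibility requires all roots to lie outside the unit circle, i.e. |z| > 1 for every root.
This is linear in z: 1 + (-0.742) z = 0  =>  z = -1/(-0.742) = 1.347709,  |z| = 1.347709.
Moduli of all roots: 1.3477.
All moduli strictly greater than 1? Yes.
Verdict: Invertible.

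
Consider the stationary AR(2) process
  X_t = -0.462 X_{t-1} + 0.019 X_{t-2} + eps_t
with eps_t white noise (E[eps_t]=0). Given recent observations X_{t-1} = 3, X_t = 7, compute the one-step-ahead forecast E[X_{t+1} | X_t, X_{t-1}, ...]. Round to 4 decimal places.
E[X_{t+1} \mid \mathcal F_t] = -3.1770

For an AR(p) model X_t = c + sum_i phi_i X_{t-i} + eps_t, the
one-step-ahead conditional mean is
  E[X_{t+1} | X_t, ...] = c + sum_i phi_i X_{t+1-i}.
Substitute known values:
  E[X_{t+1} | ...] = (-0.462) * (7) + (0.019) * (3)
                   = -3.1770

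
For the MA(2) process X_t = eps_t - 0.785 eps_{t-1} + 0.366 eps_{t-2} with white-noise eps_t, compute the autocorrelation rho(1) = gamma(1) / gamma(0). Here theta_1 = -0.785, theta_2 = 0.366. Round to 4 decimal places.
\rho(1) = -0.6127

For an MA(q) process with theta_0 = 1, the autocovariance is
  gamma(k) = sigma^2 * sum_{i=0..q-k} theta_i * theta_{i+k},
and rho(k) = gamma(k) / gamma(0). Sigma^2 cancels.
  numerator   = (1)*(-0.785) + (-0.785)*(0.366) = -1.07231.
  denominator = (1)^2 + (-0.785)^2 + (0.366)^2 = 1.750181.
  rho(1) = -1.07231 / 1.750181 = -0.6127.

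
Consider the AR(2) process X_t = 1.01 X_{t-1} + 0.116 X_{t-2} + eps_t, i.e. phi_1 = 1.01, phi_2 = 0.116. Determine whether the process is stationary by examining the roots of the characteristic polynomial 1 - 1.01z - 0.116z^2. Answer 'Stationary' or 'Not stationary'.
\text{Not stationary}

The AR(p) characteristic polynomial is P(z) = 1 - 1.01z - 0.116z^2.
Stationarity requires all roots to lie outside the unit circle, i.e. |z| > 1 for every root.
Set 1 + (-1.01) z + (-0.116) z^2 = 0, i.e. a z^2 + b z + c = 0 with a = -0.116, b = -1.01, c = 1.
Discriminant D = b^2 - 4ac = (-1.01)^2 - 4*(-0.116)*1 = 1.0201 - (-0.464) = 1.4841.
D >= 0, so the roots are real: z = (-b +/- sqrt(D)) / (2a) = (1.01 +/- 1.218236) / (-0.232).
  z_1 = (1.01 + 1.218236) / (-0.232) = -9.6045,   |z_1| = 9.6045.
  z_2 = (1.01 - 1.218236) / (-0.232) = 0.8976,   |z_2| = 0.8976.
Moduli of all roots: 9.6045, 0.8976.
All moduli strictly greater than 1? No.
Verdict: Not stationary.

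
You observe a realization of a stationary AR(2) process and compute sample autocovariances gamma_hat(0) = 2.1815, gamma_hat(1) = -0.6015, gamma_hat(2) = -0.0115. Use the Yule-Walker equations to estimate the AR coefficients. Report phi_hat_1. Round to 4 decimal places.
\hat\phi_{1} = -0.3000

The Yule-Walker equations for an AR(p) process read, in matrix form,
  Gamma_p phi = r_p,   with   (Gamma_p)_{ij} = gamma(|i - j|),
                       (r_p)_i = gamma(i),   i,j = 1..p.
Substitute the sample gammas (Toeplitz matrix and right-hand side of size 2):
  Gamma_p = [[2.1815, -0.6015], [-0.6015, 2.1815]]
  r_p     = [-0.6015, -0.0115]
Written out:
  2.1815 phi_1 - 0.6015 phi_2 = -0.6015
  -0.6015 phi_1 + 2.1815 phi_2 = -0.0115
Solve by Cramer's rule:
  det = gamma(0)^2 - gamma(1)^2 = (2.1815)^2 - (-0.6015)^2 = 4.75894225 - 0.36180225 = 4.39714
  phi_hat_1 = [gamma(1) gamma(0) - gamma(1) gamma(2)] / det = [(-0.6015)(2.1815) - (-0.6015)(-0.0115)] / 4.39714 = -1.3190895 / 4.39714 = -0.3
  phi_hat_2 = [gamma(0) gamma(2) - gamma(1)^2] / det = [(2.1815)(-0.0115) - (-0.6015)^2] / 4.39714 = -0.3868895 / 4.39714 = -0.088
So phi_hat = [-0.3000, -0.0880].
Therefore phi_hat_1 = -0.3000.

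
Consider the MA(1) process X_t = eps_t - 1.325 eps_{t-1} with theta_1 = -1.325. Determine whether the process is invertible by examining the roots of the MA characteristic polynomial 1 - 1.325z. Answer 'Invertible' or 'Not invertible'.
\text{Not invertible}

The MA(q) characteristic polynomial is P(z) = 1 - 1.325z.
Invertibility requires all roots to lie outside the unit circle, i.e. |z| > 1 for every root.
This is linear in z: 1 + (-1.325) z = 0  =>  z = -1/(-1.325) = 0.754717,  |z| = 0.754717.
Moduli of all roots: 0.7547.
All moduli strictly greater than 1? No.
Verdict: Not invertible.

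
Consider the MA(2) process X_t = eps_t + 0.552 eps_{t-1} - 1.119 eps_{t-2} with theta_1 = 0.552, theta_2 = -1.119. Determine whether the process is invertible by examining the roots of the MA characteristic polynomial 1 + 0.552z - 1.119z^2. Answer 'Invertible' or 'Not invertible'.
\text{Not invertible}

The MA(q) characteristic polynomial is P(z) = 1 + 0.552z - 1.119z^2.
Invertibility requires all roots to lie outside the unit circle, i.e. |z| > 1 for every root.
Set 1 + (0.552) z + (-1.119) z^2 = 0, i.e. a z^2 + b z + c = 0 with a = -1.119, b = 0.552, c = 1.
Discriminant D = b^2 - 4ac = (0.552)^2 - 4*(-1.119)*1 = 0.304704 - (-4.476) = 4.780704.
D >= 0, so the roots are real: z = (-b +/- sqrt(D)) / (2a) = (-0.552 +/- 2.186482) / (-2.238).
  z_1 = (-0.552 + 2.186482) / (-2.238) = -0.7303,   |z_1| = 0.7303.
  z_2 = (-0.552 - 2.186482) / (-2.238) = 1.2236,   |z_2| = 1.2236.
Moduli of all roots: 0.7303, 1.2236.
All moduli strictly greater than 1? No.
Verdict: Not invertible.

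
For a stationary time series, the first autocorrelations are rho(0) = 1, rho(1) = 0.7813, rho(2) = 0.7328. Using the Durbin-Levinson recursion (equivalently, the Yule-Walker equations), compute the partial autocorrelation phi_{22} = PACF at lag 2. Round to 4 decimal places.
\phi_{22} = 0.3141

The PACF at lag k is phi_{kk}, the last component of the solution
to the Yule-Walker system G_k phi = r_k where
  (G_k)_{ij} = rho(|i - j|), (r_k)_i = rho(i), i,j = 1..k.
Equivalently, Durbin-Levinson gives phi_{kk} iteratively:
  phi_{11} = rho(1)
  phi_{kk} = [rho(k) - sum_{j=1..k-1} phi_{k-1,j} rho(k-j)]
            / [1 - sum_{j=1..k-1} phi_{k-1,j} rho(j)],
  phi_{k,j} = phi_{k-1,j} - phi_{kk} phi_{k-1,k-j},  j = 1..k-1.
Step k = 1:
  phi_11 = rho(1) = 0.7813.
Step k = 2:
  phi_22 = [rho(2) - phi_11 rho(1)] / [1 - phi_11 rho(1)] = [0.7328 - (0.7813)(0.7813)] / [1 - (0.7813)(0.7813)]
         = 0.12237031 / 0.38957031 = 0.3141.
Therefore phi_{22} = 0.3141.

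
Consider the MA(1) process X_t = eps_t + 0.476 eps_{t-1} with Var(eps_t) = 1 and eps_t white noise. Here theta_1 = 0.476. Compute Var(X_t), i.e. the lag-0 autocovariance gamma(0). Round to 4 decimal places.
\gamma(0) = 1.2266

For an MA(q) process X_t = eps_t + sum_i theta_i eps_{t-i} with
Var(eps_t) = sigma^2, the variance is
  gamma(0) = sigma^2 * (1 + sum_i theta_i^2).
  sum_i theta_i^2 = (0.476)^2 = 0.226576.
  gamma(0) = 1 * (1 + 0.226576) = 1 * 1.226576 = 1.226576, which rounds to 1.2266.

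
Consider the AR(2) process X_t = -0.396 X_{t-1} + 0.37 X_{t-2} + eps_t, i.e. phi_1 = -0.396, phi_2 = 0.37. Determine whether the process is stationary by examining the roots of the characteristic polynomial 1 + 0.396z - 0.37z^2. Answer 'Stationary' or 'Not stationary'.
\text{Stationary}

The AR(p) characteristic polynomial is P(z) = 1 + 0.396z - 0.37z^2.
Stationarity requires all roots to lie outside the unit circle, i.e. |z| > 1 for every root.
Set 1 + (0.396) z + (-0.37) z^2 = 0, i.e. a z^2 + b z + c = 0 with a = -0.37, b = 0.396, c = 1.
Discriminant D = b^2 - 4ac = (0.396)^2 - 4*(-0.37)*1 = 0.156816 - (-1.48) = 1.636816.
D >= 0, so the roots are real: z = (-b +/- sqrt(D)) / (2a) = (-0.396 +/- 1.279381) / (-0.74).
  z_1 = (-0.396 + 1.279381) / (-0.74) = -1.1938,   |z_1| = 1.1938.
  z_2 = (-0.396 - 1.279381) / (-0.74) = 2.264,   |z_2| = 2.264.
Moduli of all roots: 1.1938, 2.2640.
All moduli strictly greater than 1? Yes.
Verdict: Stationary.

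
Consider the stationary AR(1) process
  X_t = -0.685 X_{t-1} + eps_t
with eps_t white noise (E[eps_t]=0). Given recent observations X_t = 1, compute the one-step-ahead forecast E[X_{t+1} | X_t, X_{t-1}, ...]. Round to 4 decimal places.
E[X_{t+1} \mid \mathcal F_t] = -0.6850

For an AR(p) model X_t = c + sum_i phi_i X_{t-i} + eps_t, the
one-step-ahead conditional mean is
  E[X_{t+1} | X_t, ...] = c + sum_i phi_i X_{t+1-i}.
Substitute known values:
  E[X_{t+1} | ...] = (-0.685) * (1)
                   = -0.6850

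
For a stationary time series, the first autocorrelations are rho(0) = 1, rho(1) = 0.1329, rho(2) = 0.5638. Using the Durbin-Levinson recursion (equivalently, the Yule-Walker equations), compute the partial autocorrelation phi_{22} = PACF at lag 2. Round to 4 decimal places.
\phi_{22} = 0.5560

The PACF at lag k is phi_{kk}, the last component of the solution
to the Yule-Walker system G_k phi = r_k where
  (G_k)_{ij} = rho(|i - j|), (r_k)_i = rho(i), i,j = 1..k.
Equivalently, Durbin-Levinson gives phi_{kk} iteratively:
  phi_{11} = rho(1)
  phi_{kk} = [rho(k) - sum_{j=1..k-1} phi_{k-1,j} rho(k-j)]
            / [1 - sum_{j=1..k-1} phi_{k-1,j} rho(j)],
  phi_{k,j} = phi_{k-1,j} - phi_{kk} phi_{k-1,k-j},  j = 1..k-1.
Step k = 1:
  phi_11 = rho(1) = 0.1329.
Step k = 2:
  phi_22 = [rho(2) - phi_11 rho(1)] / [1 - phi_11 rho(1)] = [0.5638 - (0.1329)(0.1329)] / [1 - (0.1329)(0.1329)]
         = 0.54613759 / 0.98233759 = 0.556.
Therefore phi_{22} = 0.5560.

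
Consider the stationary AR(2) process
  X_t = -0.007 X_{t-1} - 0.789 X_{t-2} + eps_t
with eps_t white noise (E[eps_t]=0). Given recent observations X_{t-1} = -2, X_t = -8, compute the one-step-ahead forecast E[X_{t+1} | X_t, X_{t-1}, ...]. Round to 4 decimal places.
E[X_{t+1} \mid \mathcal F_t] = 1.6340

For an AR(p) model X_t = c + sum_i phi_i X_{t-i} + eps_t, the
one-step-ahead conditional mean is
  E[X_{t+1} | X_t, ...] = c + sum_i phi_i X_{t+1-i}.
Substitute known values:
  E[X_{t+1} | ...] = (-0.007) * (-8) + (-0.789) * (-2)
                   = 1.6340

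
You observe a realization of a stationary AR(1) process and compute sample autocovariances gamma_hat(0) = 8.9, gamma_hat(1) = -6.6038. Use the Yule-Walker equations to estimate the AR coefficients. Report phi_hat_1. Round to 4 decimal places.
\hat\phi_{1} = -0.7420

The Yule-Walker equations for an AR(p) process read, in matrix form,
  Gamma_p phi = r_p,   with   (Gamma_p)_{ij} = gamma(|i - j|),
                       (r_p)_i = gamma(i),   i,j = 1..p.
Substitute the sample gammas (Toeplitz matrix and right-hand side of size 1):
  Gamma_p = [[8.9]]
  r_p     = [-6.6038]
With p = 1 this is the single equation gamma(0) phi_1 = gamma(1):
  phi_hat_1 = gamma(1) / gamma(0) = -6.6038 / 8.9 = -0.7420.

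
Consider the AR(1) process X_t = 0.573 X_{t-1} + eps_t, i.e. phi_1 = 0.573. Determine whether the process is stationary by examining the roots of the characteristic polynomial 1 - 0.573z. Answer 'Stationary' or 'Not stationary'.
\text{Stationary}

The AR(p) characteristic polynomial is P(z) = 1 - 0.573z.
Stationarity requires all roots to lie outside the unit circle, i.e. |z| > 1 for every root.
This is linear in z: 1 + (-0.573) z = 0  =>  z = -1/(-0.573) = 1.745201,  |z| = 1.745201.
Moduli of all roots: 1.7452.
All moduli strictly greater than 1? Yes.
Verdict: Stationary.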